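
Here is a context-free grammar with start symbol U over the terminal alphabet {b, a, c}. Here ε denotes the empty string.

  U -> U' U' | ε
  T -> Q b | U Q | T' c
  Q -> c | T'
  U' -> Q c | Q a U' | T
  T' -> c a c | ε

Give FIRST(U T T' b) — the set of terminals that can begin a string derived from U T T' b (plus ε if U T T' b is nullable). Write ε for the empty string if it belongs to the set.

{a, b, c}

FIRST(T'): from T'->c a c we get {c}; from T'->ε we get {ε}. So FIRST(T') = {ε, c}.
FIRST(Q): from Q->c we get {c}; from Q->T' we get {ε, c}. So FIRST(Q) = {ε, c}.
FIRST(U): from U->U' U' we get {ε, a, b, c}; from U->ε we get {ε}. So FIRST(U) = {ε, a, b, c}.
FIRST(T): from T->Q b we get {b, c}; from T->U Q we get {ε, a, b, c}; from T->T' c we get {c}. So FIRST(T) = {ε, a, b, c}.
FIRST(U'): from U'->Q c we get {c}; from U'->Q a U' we get {a, c}; from U'->T we get {ε, a, b, c}. So FIRST(U') = {ε, a, b, c}.
FIRST(U T T' b): take FIRST of each symbol in turn, carrying on past any symbol whose FIRST contains ε; result {a, b, c}.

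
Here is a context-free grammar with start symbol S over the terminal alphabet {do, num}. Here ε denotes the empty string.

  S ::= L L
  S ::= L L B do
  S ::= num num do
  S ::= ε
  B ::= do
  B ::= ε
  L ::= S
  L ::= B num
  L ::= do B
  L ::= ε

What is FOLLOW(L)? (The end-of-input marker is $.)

{$, do, num}

FIRST(B): from B::=do we get {do}; from B::=ε we get {ε}. So FIRST(B) = {ε, do}.
FIRST(S): from S::=L L we get {ε, do, num}; from S::=L L B do we get {do, num}; from S::=num num do we get {num}; from S::=ε we get {ε}. So FIRST(S) = {ε, do, num}.
FIRST(L): from L::=S we get {ε, do, num}; from L::=B num we get {do, num}; from L::=do B we get {do}; from L::=ε we get {ε}. So FIRST(L) = {ε, do, num}.
FOLLOW(S) includes $ since S is the start symbol.
FOLLOW(S): in L::=S, the suffix after S is empty, so FOLLOW(S) ⊇ FOLLOW(L) = {$, do, num}. Thus FOLLOW(S) = {$, do, num}.
FOLLOW(L): in S::=L L (occurrence 1), L is followed by L with FIRST {ε, do, num}; in S::=L L (occurrence 1), the suffix after L is nullable, so FOLLOW(L) ⊇ FOLLOW(S) = {$, do, num}; in S::=L L (occurrence 2), the suffix after L is empty, so FOLLOW(L) ⊇ FOLLOW(S) = {$, do, num}; in S::=L L B do (occurrence 1), L is followed by L B do with FIRST {do, num}; in S::=L L B do (occurrence 2), L is followed by B do with FIRST {do}. Thus FOLLOW(L) = {$, do, num}.
FOLLOW(B): in S::=L L B do, B is followed by do with FIRST {do}; in L::=B num, B is followed by num with FIRST {num}; in L::=do B, the suffix after B is empty, so FOLLOW(B) ⊇ FOLLOW(L) = {$, do, num}. Thus FOLLOW(B) = {$, do, num}.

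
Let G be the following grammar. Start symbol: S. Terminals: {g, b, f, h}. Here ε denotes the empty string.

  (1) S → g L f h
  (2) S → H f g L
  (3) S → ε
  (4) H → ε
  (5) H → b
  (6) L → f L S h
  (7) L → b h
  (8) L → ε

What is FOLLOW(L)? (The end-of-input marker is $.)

{$, b, f, g, h}

FIRST(H): from H→ε we get {ε}; from H→b we get {b}. So FIRST(H) = {ε, b}.
FIRST(L): from L→f L S h we get {f}; from L→b h we get {b}; from L→ε we get {ε}. So FIRST(L) = {ε, b, f}.
FIRST(S): from S→g L f h we get {g}; from S→H f g L we get {b, f}; from S→ε we get {ε}. So FIRST(S) = {ε, b, f, g}.
FOLLOW(S) includes $ since S is the start symbol.
FOLLOW(S): in L→f L S h, S is followed by h with FIRST {h}. Thus FOLLOW(S) = {$, h}.
FOLLOW(H): in S→H f g L, H is followed by f g L with FIRST {f}. Thus FOLLOW(H) = {f}.
FOLLOW(L): in S→g L f h, L is followed by f h with FIRST {f}; in S→H f g L, the suffix after L is empty, so FOLLOW(L) ⊇ FOLLOW(S) = {$, h}; in L→f L S h, L is followed by S h with FIRST {b, f, g, h}. Thus FOLLOW(L) = {$, b, f, g, h}.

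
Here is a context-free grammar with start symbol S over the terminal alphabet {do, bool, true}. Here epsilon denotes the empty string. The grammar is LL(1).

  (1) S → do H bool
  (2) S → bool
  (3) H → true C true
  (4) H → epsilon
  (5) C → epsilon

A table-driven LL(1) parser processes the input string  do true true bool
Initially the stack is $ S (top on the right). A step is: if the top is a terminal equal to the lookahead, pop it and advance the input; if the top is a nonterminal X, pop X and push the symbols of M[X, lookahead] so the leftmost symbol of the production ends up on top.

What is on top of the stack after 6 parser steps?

bool

     Stack               Input                Action
  1  $ S                 do true true bool $  expand S → do H bool
  2  $ bool H do         do true true bool $  match do
  3  $ bool H            true true bool $     expand H → true C true
  4  $ bool true C true  true true bool $     match true
  5  $ bool true C       true bool $          expand C → epsilon
  6  $ bool true         true bool $          match true
Stack after step 6: $ bool (top = bool).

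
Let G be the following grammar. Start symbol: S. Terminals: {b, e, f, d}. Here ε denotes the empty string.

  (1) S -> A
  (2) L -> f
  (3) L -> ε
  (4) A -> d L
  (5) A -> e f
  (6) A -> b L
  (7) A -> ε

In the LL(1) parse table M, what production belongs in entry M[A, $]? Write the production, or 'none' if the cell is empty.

FIRST(L) = {ε, f}
FIRST(A) = {ε, b, d, e}
FIRST(S) = {ε, b, d, e}  (via A)
FOLLOW(S) includes $ since S is the start symbol.
FOLLOW(S): S appears on no right-hand side. Thus FOLLOW(S) = {$}.
FOLLOW(A): in S->A, the suffix after A is empty, so FOLLOW(A) ⊇ FOLLOW(S) = {$}. Thus FOLLOW(A) = {$}.
For A -> d L: FIRST(d L) = {d}, so it goes in M[A, t] for t ∈ {d}.
For A -> e f: FIRST(e f) = {e}, so it goes in M[A, t] for t ∈ {e}.
For A -> b L: FIRST(b L) = {b}, so it goes in M[A, t] for t ∈ {b}.
For A -> ε: FIRST(ε) = {ε}, so it goes in M[A, t] for t ∈ {}; since ε ∈ FIRST, also for every t ∈ FOLLOW(A) = {$}.

A -> ε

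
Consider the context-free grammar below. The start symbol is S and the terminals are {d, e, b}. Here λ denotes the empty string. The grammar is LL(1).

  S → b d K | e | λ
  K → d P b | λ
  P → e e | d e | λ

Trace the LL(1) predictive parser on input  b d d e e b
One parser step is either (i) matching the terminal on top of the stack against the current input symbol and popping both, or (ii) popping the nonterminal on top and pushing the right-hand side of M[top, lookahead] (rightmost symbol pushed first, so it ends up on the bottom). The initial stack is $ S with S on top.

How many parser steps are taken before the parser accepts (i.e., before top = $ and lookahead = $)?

     Stack    Input          Action
  1  $ S      b d d e e b $  expand S → b d K
  2  $ K d b  b d d e e b $  match b
  3  $ K d    d d e e b $    match d
  4  $ K      d e e b $      expand K → d P b
  5  $ b P d  d e e b $      match d
  6  $ b P    e e b $        expand P → e e
  7  $ b e e  e e b $        match e
  8  $ b e    e b $          match e
  9  $ b      b $            match b
Accept reached after 9 steps.

9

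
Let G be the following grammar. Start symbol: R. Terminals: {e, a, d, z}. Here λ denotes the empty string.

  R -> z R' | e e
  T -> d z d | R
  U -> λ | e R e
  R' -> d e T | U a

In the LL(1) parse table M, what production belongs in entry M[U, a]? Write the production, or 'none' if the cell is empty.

FIRST(R) = {e, z}
FIRST(U) = {λ, e}
FIRST(T) = {d, e, z}  (via R)
FIRST(R') = {a, d, e}  (via U a)
FOLLOW(R) includes $ since R is the start symbol.
FOLLOW(U): in R'->U a, U is followed by a with FIRST {a}. Thus FOLLOW(U) = {a}.
For U -> λ: FIRST(λ) = {λ}, so it goes in M[U, t] for t ∈ {}; since λ ∈ FIRST, also for every t ∈ FOLLOW(U) = {a}.
For U -> e R e: FIRST(e R e) = {e}, so it goes in M[U, t] for t ∈ {e}.

U -> λ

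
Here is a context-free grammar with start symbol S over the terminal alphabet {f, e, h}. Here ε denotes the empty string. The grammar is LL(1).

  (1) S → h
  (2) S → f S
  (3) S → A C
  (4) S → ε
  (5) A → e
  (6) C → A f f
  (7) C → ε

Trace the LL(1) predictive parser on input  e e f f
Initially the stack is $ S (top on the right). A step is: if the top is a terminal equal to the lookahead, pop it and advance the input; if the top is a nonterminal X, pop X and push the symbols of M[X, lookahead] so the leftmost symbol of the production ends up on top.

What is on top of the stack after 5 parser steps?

e

step 1: stack=$ S  input=e e f f $  — expand S → A C
step 2: stack=$ C A  input=e e f f $  — expand A → e
step 3: stack=$ C e  input=e e f f $  — match e
step 4: stack=$ C  input=e f f $  — expand C → A f f
step 5: stack=$ f f A  input=e f f $  — expand A → e
Stack after step 5: $ f f e (top = e).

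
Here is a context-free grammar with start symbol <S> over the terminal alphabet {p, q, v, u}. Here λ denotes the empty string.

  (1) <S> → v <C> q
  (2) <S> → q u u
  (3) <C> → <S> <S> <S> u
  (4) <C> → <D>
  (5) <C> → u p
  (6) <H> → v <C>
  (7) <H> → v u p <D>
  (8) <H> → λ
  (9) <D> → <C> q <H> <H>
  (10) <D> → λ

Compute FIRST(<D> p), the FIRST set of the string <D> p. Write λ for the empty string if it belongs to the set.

{p, q, u, v}

FIRST(<S>): from <S>→v <C> q we get {v}; from <S>→q u u we get {q}. So FIRST(<S>) = {q, v}.
FIRST(<H>): from <H>→v <C> we get {v}; from <H>→v u p <D> we get {v}; from <H>→λ we get {λ}. So FIRST(<H>) = {λ, v}.
FIRST(<C>): from <C>→<S> <S> <S> u we get {q, v}; from <C>→<D> we get {λ, q, u, v}; from <C>→u p we get {u}. So FIRST(<C>) = {λ, q, u, v}.
FIRST(<D>): from <D>→<C> q <H> <H> we get {q, u, v}; from <D>→λ we get {λ}. So FIRST(<D>) = {λ, q, u, v}.
FIRST(<D> p): take FIRST of each symbol in turn, carrying on past any symbol whose FIRST contains λ; result {p, q, u, v}.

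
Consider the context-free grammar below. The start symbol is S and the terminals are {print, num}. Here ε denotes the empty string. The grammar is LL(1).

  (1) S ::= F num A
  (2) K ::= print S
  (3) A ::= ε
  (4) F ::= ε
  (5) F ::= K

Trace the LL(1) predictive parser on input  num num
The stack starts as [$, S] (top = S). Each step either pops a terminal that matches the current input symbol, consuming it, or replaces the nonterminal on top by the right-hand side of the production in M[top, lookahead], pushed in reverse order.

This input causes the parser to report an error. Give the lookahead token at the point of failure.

step 1: stack=$ S  input=num num $  — expand S ::= F num A
step 2: stack=$ A num F  input=num num $  — expand F ::= ε
step 3: stack=$ A num  input=num num $  — match num
step 4: stack=$ A  input=num $  — expand A ::= ε
step 5: stack=$  input=num $  — error: stack empty but input remains

num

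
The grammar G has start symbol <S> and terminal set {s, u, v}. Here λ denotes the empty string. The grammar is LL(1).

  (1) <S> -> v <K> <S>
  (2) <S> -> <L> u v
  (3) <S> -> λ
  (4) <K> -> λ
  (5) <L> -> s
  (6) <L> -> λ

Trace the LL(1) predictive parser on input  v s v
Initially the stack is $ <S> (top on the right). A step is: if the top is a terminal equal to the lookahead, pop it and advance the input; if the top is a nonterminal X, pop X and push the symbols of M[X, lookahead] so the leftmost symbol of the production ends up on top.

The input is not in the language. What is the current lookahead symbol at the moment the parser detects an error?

v

step 1: stack=$ <S>  input=v s v $  — expand <S> -> v <K> <S>
step 2: stack=$ <S> <K> v  input=v s v $  — match v
step 3: stack=$ <S> <K>  input=s v $  — expand <K> -> λ
step 4: stack=$ <S>  input=s v $  — expand <S> -> <L> u v
step 5: stack=$ v u <L>  input=s v $  — expand <L> -> s
step 6: stack=$ v u s  input=s v $  — match s
step 7: stack=$ v u  input=v $  — error: top is terminal u but lookahead is v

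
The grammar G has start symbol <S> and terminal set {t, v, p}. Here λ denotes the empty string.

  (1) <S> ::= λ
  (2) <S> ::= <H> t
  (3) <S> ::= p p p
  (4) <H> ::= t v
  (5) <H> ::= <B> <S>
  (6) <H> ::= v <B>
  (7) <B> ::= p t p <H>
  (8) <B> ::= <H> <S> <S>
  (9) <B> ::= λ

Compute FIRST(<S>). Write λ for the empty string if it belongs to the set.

FIRST(<S>) = {λ, p, t, v}  (via <H> t)
FIRST(<H>) = {λ, p, t, v}  (via <B> <S>)
FIRST(<B>) = {λ, p, t, v}  (via <H> <S> <S>)

{λ, p, t, v}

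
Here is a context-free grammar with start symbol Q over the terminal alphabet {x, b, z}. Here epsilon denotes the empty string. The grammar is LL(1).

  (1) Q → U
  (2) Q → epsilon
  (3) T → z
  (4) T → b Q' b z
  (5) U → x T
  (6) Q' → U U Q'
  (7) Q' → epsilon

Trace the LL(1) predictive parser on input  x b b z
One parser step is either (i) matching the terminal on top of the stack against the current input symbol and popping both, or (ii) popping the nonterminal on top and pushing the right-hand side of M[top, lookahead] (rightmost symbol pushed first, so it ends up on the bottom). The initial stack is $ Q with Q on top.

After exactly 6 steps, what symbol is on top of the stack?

b

     Stack       Input      Action
  1  $ Q         x b b z $  expand Q → U
  2  $ U         x b b z $  expand U → x T
  3  $ T x       x b b z $  match x
  4  $ T         b b z $    expand T → b Q' b z
  5  $ z b Q' b  b b z $    match b
  6  $ z b Q'    b z $      expand Q' → epsilon
Stack after step 6: $ z b (top = b).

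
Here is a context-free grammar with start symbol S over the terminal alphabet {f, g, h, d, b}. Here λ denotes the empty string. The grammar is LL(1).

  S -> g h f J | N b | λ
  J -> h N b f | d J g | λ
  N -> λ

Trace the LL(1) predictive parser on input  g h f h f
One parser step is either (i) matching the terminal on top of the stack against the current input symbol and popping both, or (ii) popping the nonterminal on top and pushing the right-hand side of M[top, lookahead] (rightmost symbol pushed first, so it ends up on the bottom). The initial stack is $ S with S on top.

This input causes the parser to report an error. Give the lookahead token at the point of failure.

     Stack      Input        Action
  1  $ S        g h f h f $  expand S -> g h f J
  2  $ J f h g  g h f h f $  match g
  3  $ J f h    h f h f $    match h
  4  $ J f      f h f $      match f
  5  $ J        h f $        expand J -> h N b f
  6  $ f b N h  h f $        match h
  7  $ f b N    f $          error: M[N, f] is empty

f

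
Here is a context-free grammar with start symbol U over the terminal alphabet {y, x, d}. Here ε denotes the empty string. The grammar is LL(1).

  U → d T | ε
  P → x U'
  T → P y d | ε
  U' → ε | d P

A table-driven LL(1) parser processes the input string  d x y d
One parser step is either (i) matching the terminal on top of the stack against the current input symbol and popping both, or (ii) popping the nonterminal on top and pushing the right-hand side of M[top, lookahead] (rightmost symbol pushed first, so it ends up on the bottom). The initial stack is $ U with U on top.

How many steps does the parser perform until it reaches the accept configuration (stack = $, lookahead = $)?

8

     Stack       Input      Action
  1  $ U         d x y d $  expand U → d T
  2  $ T d       d x y d $  match d
  3  $ T         x y d $    expand T → P y d
  4  $ d y P     x y d $    expand P → x U'
  5  $ d y U' x  x y d $    match x
  6  $ d y U'    y d $      expand U' → ε
  7  $ d y       y d $      match y
  8  $ d         d $        match d
Accept reached after 8 steps.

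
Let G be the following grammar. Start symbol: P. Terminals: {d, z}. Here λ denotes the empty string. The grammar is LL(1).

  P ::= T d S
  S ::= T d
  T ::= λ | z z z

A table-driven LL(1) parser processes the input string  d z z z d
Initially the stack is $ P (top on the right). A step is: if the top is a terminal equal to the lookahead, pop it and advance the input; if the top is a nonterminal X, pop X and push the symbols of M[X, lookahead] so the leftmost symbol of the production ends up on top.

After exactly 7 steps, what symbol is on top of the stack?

z

     Stack      Input        Action
  1  $ P        d z z z d $  expand P ::= T d S
  2  $ S d T    d z z z d $  expand T ::= λ
  3  $ S d      d z z z d $  match d
  4  $ S        z z z d $    expand S ::= T d
  5  $ d T      z z z d $    expand T ::= z z z
  6  $ d z z z  z z z d $    match z
  7  $ d z z    z z d $      match z
Stack after step 7: $ d z (top = z).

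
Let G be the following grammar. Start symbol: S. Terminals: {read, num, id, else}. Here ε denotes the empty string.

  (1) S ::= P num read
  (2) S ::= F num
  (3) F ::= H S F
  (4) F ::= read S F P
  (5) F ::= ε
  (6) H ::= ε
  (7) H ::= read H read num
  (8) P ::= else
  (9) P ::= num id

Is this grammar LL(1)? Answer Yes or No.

FIRST(S) = {else, num, read}
FIRST(F) = {ε, else, num, read}
FIRST(H) = {ε, read}
FIRST(P) = {else, num}
FOLLOW(S) = {$, else, num, read}
FOLLOW(F) = {else, num}
FOLLOW(H) = {else, num, read}
FOLLOW(P) = {else, num}
Cell M[F, else] receives both F ::= H S F and F ::= ε — the grammar is not LL(1).

No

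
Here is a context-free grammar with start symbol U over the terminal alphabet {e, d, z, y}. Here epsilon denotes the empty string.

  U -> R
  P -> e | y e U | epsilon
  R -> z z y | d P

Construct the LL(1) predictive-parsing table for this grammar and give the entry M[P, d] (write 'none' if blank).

FIRST(P) = {epsilon, e, y}
FIRST(R) = {d, z}
FIRST(U) = {d, z}  (via R)
FOLLOW(U) includes $ since U is the start symbol.
FOLLOW(R): in U->R, the suffix after R is empty, so FOLLOW(R) ⊇ FOLLOW(U) = {$}. Thus FOLLOW(R) = {$}.
FOLLOW(P): in R->d P, the suffix after P is empty, so FOLLOW(P) ⊇ FOLLOW(R) = {$}. Thus FOLLOW(P) = {$}.
For P -> e: FIRST(e) = {e}, so it goes in M[P, t] for t ∈ {e}.
For P -> y e U: FIRST(y e U) = {y}, so it goes in M[P, t] for t ∈ {y}.
For P -> epsilon: FIRST(epsilon) = {epsilon}, so it goes in M[P, t] for t ∈ {}; since epsilon ∈ FIRST, also for every t ∈ FOLLOW(P) = {$}.
None of these place a production in M[P, d].

none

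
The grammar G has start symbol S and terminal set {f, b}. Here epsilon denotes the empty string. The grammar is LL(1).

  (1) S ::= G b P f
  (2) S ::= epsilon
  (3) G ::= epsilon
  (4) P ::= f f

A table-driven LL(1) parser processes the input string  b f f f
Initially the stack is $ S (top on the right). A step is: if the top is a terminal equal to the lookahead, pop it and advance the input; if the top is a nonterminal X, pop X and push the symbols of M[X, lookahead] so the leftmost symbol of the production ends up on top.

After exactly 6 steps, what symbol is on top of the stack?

step 1: stack=$ S  input=b f f f $  — expand S ::= G b P f
step 2: stack=$ f P b G  input=b f f f $  — expand G ::= epsilon
step 3: stack=$ f P b  input=b f f f $  — match b
step 4: stack=$ f P  input=f f f $  — expand P ::= f f
step 5: stack=$ f f f  input=f f f $  — match f
step 6: stack=$ f f  input=f f $  — match f
Stack after step 6: $ f (top = f).

f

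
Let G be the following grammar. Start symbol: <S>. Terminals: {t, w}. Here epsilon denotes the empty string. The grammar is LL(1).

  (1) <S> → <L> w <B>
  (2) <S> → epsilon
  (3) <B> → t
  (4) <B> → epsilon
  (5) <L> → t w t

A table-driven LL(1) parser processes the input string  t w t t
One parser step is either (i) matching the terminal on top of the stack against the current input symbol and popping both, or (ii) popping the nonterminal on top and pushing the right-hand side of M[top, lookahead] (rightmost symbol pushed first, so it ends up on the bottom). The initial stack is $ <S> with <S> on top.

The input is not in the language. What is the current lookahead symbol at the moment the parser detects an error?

     Stack          Input      Action
  1  $ <S>          t w t t $  expand <S> → <L> w <B>
  2  $ <B> w <L>    t w t t $  expand <L> → t w t
  3  $ <B> w t w t  t w t t $  match t
  4  $ <B> w t w    w t t $    match w
  5  $ <B> w t      t t $      match t
  6  $ <B> w        t $        error: top is terminal w but lookahead is t

t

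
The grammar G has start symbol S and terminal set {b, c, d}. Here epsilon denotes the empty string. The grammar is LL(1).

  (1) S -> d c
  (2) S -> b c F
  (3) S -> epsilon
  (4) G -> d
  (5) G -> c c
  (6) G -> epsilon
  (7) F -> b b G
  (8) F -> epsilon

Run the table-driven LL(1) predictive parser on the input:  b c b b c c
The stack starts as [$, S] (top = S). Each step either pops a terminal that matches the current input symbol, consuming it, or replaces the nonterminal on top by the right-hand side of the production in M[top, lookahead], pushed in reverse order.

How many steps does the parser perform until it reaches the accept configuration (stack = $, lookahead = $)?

9

     Stack    Input          Action
  1  $ S      b c b b c c $  expand S -> b c F
  2  $ F c b  b c b b c c $  match b
  3  $ F c    c b b c c $    match c
  4  $ F      b b c c $      expand F -> b b G
  5  $ G b b  b b c c $      match b
  6  $ G b    b c c $        match b
  7  $ G      c c $          expand G -> c c
  8  $ c c    c c $          match c
  9  $ c      c $            match c
Accept reached after 9 steps.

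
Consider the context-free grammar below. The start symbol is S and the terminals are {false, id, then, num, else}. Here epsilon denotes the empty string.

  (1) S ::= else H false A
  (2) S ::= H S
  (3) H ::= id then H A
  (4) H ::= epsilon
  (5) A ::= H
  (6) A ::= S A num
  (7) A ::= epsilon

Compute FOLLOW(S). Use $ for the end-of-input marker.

{$, else, id, num}

FIRST(H) = {epsilon, id}
FIRST(S) = {else, id}  (via H S)
FIRST(A) = {epsilon, else, id}  (via H, S A num)
FOLLOW(S) includes $ since S is the start symbol.
FOLLOW(S): in S::=H S, the suffix after S is empty (adds nothing new); in A::=S A num, S is followed by A num with FIRST {else, id, num}. Thus FOLLOW(S) = {$, else, id, num}.
FOLLOW(H): in S::=else H false A, H is followed by false A with FIRST {false}; in S::=H S, H is followed by S with FIRST {else, id}; in H::=id then H A, H is followed by A with FIRST {epsilon, else, id}; in H::=id then H A, the suffix after H is nullable (adds nothing new); in A::=H, the suffix after H is empty, so FOLLOW(H) ⊇ FOLLOW(A) = {$, else, false, id, num}. Thus FOLLOW(H) = {$, else, false, id, num}.
FOLLOW(A): in S::=else H false A, the suffix after A is empty, so FOLLOW(A) ⊇ FOLLOW(S) = {$, else, id, num}; in H::=id then H A, the suffix after A is empty, so FOLLOW(A) ⊇ FOLLOW(H) = {$, else, false, id, num}; in A::=S A num, A is followed by num with FIRST {num}. Thus FOLLOW(A) = {$, else, false, id, num}.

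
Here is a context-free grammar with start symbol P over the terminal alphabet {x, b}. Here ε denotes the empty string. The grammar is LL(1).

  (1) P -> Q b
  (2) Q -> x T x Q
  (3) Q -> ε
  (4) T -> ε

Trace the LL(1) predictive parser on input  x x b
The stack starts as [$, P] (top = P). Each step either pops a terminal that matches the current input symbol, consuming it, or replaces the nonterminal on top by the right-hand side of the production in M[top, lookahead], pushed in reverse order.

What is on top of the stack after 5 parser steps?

Q

     Stack        Input    Action
  1  $ P          x x b $  expand P -> Q b
  2  $ b Q        x x b $  expand Q -> x T x Q
  3  $ b Q x T x  x x b $  match x
  4  $ b Q x T    x b $    expand T -> ε
  5  $ b Q x      x b $    match x
Stack after step 5: $ b Q (top = Q).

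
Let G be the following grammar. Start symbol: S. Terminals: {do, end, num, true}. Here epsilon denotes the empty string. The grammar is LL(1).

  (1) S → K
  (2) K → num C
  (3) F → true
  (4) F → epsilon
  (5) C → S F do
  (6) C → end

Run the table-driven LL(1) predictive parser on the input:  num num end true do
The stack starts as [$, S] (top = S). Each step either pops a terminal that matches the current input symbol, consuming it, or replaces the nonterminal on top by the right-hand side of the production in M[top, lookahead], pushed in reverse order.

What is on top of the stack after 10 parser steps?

true

step 1: stack=$ S  input=num num end true do $  — expand S → K
step 2: stack=$ K  input=num num end true do $  — expand K → num C
step 3: stack=$ C num  input=num num end true do $  — match num
step 4: stack=$ C  input=num end true do $  — expand C → S F do
step 5: stack=$ do F S  input=num end true do $  — expand S → K
step 6: stack=$ do F K  input=num end true do $  — expand K → num C
step 7: stack=$ do F C num  input=num end true do $  — match num
step 8: stack=$ do F C  input=end true do $  — expand C → end
step 9: stack=$ do F end  input=end true do $  — match end
step 10: stack=$ do F  input=true do $  — expand F → true
Stack after step 10: $ do true (top = true).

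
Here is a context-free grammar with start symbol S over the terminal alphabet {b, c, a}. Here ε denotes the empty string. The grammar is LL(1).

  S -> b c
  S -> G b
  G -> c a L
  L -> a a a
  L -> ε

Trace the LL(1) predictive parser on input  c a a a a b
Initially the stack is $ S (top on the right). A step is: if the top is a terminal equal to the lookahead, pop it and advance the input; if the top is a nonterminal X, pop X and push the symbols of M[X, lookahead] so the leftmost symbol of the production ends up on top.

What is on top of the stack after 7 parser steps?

a

step 1: stack=$ S  input=c a a a a b $  — expand S -> G b
step 2: stack=$ b G  input=c a a a a b $  — expand G -> c a L
step 3: stack=$ b L a c  input=c a a a a b $  — match c
step 4: stack=$ b L a  input=a a a a b $  — match a
step 5: stack=$ b L  input=a a a b $  — expand L -> a a a
step 6: stack=$ b a a a  input=a a a b $  — match a
step 7: stack=$ b a a  input=a a b $  — match a
Stack after step 7: $ b a (top = a).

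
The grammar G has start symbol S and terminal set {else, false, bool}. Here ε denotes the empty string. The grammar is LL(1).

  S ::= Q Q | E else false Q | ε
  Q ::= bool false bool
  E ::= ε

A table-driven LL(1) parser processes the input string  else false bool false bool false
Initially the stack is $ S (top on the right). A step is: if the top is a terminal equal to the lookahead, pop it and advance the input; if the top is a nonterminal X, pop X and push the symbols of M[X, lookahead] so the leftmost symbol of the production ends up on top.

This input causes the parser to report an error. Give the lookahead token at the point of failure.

false

step 1: stack=$ S  input=else false bool false bool false $  — expand S ::= E else false Q
step 2: stack=$ Q false else E  input=else false bool false bool false $  — expand E ::= ε
step 3: stack=$ Q false else  input=else false bool false bool false $  — match else
step 4: stack=$ Q false  input=false bool false bool false $  — match false
step 5: stack=$ Q  input=bool false bool false $  — expand Q ::= bool false bool
step 6: stack=$ bool false bool  input=bool false bool false $  — match bool
step 7: stack=$ bool false  input=false bool false $  — match false
step 8: stack=$ bool  input=bool false $  — match bool
step 9: stack=$  input=false $  — error: stack empty but input remains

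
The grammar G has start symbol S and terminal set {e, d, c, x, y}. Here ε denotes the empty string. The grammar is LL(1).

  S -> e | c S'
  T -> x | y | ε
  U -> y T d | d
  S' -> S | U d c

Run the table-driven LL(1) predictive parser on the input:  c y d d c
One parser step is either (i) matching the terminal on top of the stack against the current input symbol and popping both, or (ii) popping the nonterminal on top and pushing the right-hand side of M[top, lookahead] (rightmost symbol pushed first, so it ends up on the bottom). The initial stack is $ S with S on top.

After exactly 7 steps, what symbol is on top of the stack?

d

step 1: stack=$ S  input=c y d d c $  — expand S -> c S'
step 2: stack=$ S' c  input=c y d d c $  — match c
step 3: stack=$ S'  input=y d d c $  — expand S' -> U d c
step 4: stack=$ c d U  input=y d d c $  — expand U -> y T d
step 5: stack=$ c d d T y  input=y d d c $  — match y
step 6: stack=$ c d d T  input=d d c $  — expand T -> ε
step 7: stack=$ c d d  input=d d c $  — match d
Stack after step 7: $ c d (top = d).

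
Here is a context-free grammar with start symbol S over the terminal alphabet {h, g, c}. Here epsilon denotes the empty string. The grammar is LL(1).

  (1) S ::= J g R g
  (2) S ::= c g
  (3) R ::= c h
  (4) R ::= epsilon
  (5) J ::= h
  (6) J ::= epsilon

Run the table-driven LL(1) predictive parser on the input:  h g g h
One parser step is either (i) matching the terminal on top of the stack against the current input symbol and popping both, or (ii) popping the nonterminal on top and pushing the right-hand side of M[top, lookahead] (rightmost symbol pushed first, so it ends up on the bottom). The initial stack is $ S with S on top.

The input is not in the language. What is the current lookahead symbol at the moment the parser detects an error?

     Stack      Input      Action
  1  $ S        h g g h $  expand S ::= J g R g
  2  $ g R g J  h g g h $  expand J ::= h
  3  $ g R g h  h g g h $  match h
  4  $ g R g    g g h $    match g
  5  $ g R      g h $      expand R ::= epsilon
  6  $ g        g h $      match g
  7  $          h $        error: stack empty but input remains

h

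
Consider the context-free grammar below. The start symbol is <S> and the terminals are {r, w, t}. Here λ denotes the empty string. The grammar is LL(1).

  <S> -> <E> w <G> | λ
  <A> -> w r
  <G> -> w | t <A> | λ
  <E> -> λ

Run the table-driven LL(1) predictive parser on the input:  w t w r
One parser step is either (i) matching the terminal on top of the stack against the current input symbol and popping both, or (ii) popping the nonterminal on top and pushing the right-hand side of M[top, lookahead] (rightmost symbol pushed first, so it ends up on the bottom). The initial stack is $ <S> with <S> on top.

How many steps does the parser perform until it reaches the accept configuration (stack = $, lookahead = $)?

step 1: stack=$ <S>  input=w t w r $  — expand <S> -> <E> w <G>
step 2: stack=$ <G> w <E>  input=w t w r $  — expand <E> -> λ
step 3: stack=$ <G> w  input=w t w r $  — match w
step 4: stack=$ <G>  input=t w r $  — expand <G> -> t <A>
step 5: stack=$ <A> t  input=t w r $  — match t
step 6: stack=$ <A>  input=w r $  — expand <A> -> w r
step 7: stack=$ r w  input=w r $  — match w
step 8: stack=$ r  input=r $  — match r
Accept reached after 8 steps.

8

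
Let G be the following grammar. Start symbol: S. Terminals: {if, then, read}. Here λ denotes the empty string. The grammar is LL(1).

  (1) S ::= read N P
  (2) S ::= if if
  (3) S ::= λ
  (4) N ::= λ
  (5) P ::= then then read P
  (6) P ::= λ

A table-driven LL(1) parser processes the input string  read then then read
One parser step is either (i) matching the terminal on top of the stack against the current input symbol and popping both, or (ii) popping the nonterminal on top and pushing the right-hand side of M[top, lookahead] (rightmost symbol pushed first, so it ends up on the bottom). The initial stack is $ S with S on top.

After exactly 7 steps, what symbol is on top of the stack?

P

step 1: stack=$ S  input=read then then read $  — expand S ::= read N P
step 2: stack=$ P N read  input=read then then read $  — match read
step 3: stack=$ P N  input=then then read $  — expand N ::= λ
step 4: stack=$ P  input=then then read $  — expand P ::= then then read P
step 5: stack=$ P read then then  input=then then read $  — match then
step 6: stack=$ P read then  input=then read $  — match then
step 7: stack=$ P read  input=read $  — match read
Stack after step 7: $ P (top = P).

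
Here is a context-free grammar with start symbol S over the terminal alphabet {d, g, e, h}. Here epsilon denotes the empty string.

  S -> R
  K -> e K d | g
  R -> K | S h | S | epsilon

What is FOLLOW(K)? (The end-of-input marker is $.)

FIRST(K) = {e, g}
FIRST(S) = {epsilon, e, g, h}  (via R)
FIRST(R) = {epsilon, e, g, h}  (via K, S h, S)
FOLLOW(S) includes $ since S is the start symbol.
FOLLOW(S): in R->S h, S is followed by h with FIRST {h}; in R->S, the suffix after S is empty, so FOLLOW(S) ⊇ FOLLOW(R) = {$, h}. Thus FOLLOW(S) = {$, h}.
FOLLOW(R): in S->R, the suffix after R is empty, so FOLLOW(R) ⊇ FOLLOW(S) = {$, h}. Thus FOLLOW(R) = {$, h}.
FOLLOW(K): in K->e K d, K is followed by d with FIRST {d}; in R->K, the suffix after K is empty, so FOLLOW(K) ⊇ FOLLOW(R) = {$, h}. Thus FOLLOW(K) = {$, d, h}.

{$, d, h}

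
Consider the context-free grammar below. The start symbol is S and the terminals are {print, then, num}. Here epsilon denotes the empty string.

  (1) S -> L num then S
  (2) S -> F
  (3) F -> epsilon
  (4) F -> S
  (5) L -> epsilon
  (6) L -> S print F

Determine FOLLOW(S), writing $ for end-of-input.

FIRST(S): from S->L num then S we get {num, print}; from S->F we get {epsilon, num, print}. So FIRST(S) = {epsilon, num, print}.
FIRST(F): from F->epsilon we get {epsilon}; from F->S we get {epsilon, num, print}. So FIRST(F) = {epsilon, num, print}.
FIRST(L): from L->epsilon we get {epsilon}; from L->S print F we get {num, print}. So FIRST(L) = {epsilon, num, print}.
FOLLOW(S) includes $ since S is the start symbol.
FOLLOW(L): in S->L num then S, L is followed by num then S with FIRST {num}. Thus FOLLOW(L) = {num}.
FOLLOW(S): in S->L num then S, the suffix after S is empty (adds nothing new); in F->S, the suffix after S is empty, so FOLLOW(S) ⊇ FOLLOW(F) = {$, num, print}; in L->S print F, S is followed by print F with FIRST {print}. Thus FOLLOW(S) = {$, num, print}.
FOLLOW(F): in S->F, the suffix after F is empty, so FOLLOW(F) ⊇ FOLLOW(S) = {$, num, print}; in L->S print F, the suffix after F is empty, so FOLLOW(F) ⊇ FOLLOW(L) = {num}. Thus FOLLOW(F) = {$, num, print}.

{$, num, print}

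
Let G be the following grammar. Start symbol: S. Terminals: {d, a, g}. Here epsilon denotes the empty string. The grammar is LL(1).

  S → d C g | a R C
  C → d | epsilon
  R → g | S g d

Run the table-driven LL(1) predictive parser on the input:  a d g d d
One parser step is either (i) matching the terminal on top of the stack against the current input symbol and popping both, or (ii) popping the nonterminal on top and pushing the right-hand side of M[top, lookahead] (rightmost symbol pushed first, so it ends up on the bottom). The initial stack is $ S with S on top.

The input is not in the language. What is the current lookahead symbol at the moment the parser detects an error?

d

step 1: stack=$ S  input=a d g d d $  — expand S → a R C
step 2: stack=$ C R a  input=a d g d d $  — match a
step 3: stack=$ C R  input=d g d d $  — expand R → S g d
step 4: stack=$ C d g S  input=d g d d $  — expand S → d C g
step 5: stack=$ C d g g C d  input=d g d d $  — match d
step 6: stack=$ C d g g C  input=g d d $  — expand C → epsilon
step 7: stack=$ C d g g  input=g d d $  — match g
step 8: stack=$ C d g  input=d d $  — error: top is terminal g but lookahead is d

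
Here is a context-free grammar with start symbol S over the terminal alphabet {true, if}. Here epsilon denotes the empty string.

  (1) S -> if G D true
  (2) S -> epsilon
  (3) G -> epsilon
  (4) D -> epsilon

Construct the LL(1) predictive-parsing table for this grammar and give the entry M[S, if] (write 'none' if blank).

FIRST(S): from S->if G D true we get {if}; from S->epsilon we get {epsilon}. So FIRST(S) = {epsilon, if}.
FIRST(G): from G->epsilon we get {epsilon}. So FIRST(G) = {epsilon}.
FIRST(D): from D->epsilon we get {epsilon}. So FIRST(D) = {epsilon}.
FOLLOW(S) includes $ since S is the start symbol.
FOLLOW(S): S appears on no right-hand side. Thus FOLLOW(S) = {$}.
For S -> if G D true: FIRST(if G D true) = {if}, so it goes in M[S, t] for t ∈ {if}.
For S -> epsilon: FIRST(epsilon) = {epsilon}, so it goes in M[S, t] for t ∈ {}; since epsilon ∈ FIRST, also for every t ∈ FOLLOW(S) = {$}.

S -> if G D true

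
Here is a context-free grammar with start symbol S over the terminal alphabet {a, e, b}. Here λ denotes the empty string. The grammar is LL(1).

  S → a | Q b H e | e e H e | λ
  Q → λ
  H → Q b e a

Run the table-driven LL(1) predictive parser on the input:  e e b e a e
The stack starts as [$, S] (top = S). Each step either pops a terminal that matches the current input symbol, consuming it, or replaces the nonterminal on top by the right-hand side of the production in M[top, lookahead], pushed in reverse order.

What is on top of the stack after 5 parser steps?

b

     Stack        Input          Action
  1  $ S          e e b e a e $  expand S → e e H e
  2  $ e H e e    e e b e a e $  match e
  3  $ e H e      e b e a e $    match e
  4  $ e H        b e a e $      expand H → Q b e a
  5  $ e a e b Q  b e a e $      expand Q → λ
Stack after step 5: $ e a e b (top = b).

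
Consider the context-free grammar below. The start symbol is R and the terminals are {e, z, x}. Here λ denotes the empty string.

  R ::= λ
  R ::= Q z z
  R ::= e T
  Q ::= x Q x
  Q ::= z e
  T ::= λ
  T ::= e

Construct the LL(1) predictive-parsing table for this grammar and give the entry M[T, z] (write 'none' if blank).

FIRST(Q): from Q::=x Q x we get {x}; from Q::=z e we get {z}. So FIRST(Q) = {x, z}.
FIRST(T): from T::=λ we get {λ}; from T::=e we get {e}. So FIRST(T) = {λ, e}.
FIRST(R): from R::=λ we get {λ}; from R::=Q z z we get {x, z}; from R::=e T we get {e}. So FIRST(R) = {λ, e, x, z}.
FOLLOW(R) includes $ since R is the start symbol.
FOLLOW(R): R appears on no right-hand side. Thus FOLLOW(R) = {$}.
FOLLOW(T): in R::=e T, the suffix after T is empty, so FOLLOW(T) ⊇ FOLLOW(R) = {$}. Thus FOLLOW(T) = {$}.
For T ::= λ: FIRST(λ) = {λ}, so it goes in M[T, t] for t ∈ {}; since λ ∈ FIRST, also for every t ∈ FOLLOW(T) = {$}.
For T ::= e: FIRST(e) = {e}, so it goes in M[T, t] for t ∈ {e}.
None of these place a production in M[T, z].

none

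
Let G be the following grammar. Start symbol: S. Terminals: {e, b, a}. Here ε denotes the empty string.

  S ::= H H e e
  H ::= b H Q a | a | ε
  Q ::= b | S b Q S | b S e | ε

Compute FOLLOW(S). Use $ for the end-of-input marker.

FIRST(H) = {ε, a, b}
FIRST(S) = {a, b, e}  (via H H e e)
FIRST(Q) = {ε, a, b, e}  (via S b Q S)
FOLLOW(S) includes $ since S is the start symbol.
FOLLOW(H): in S::=H H e e (occurrence 1), H is followed by H e e with FIRST {a, b, e}; in S::=H H e e (occurrence 2), H is followed by e e with FIRST {e}; in H::=b H Q a, H is followed by Q a with FIRST {a, b, e}. Thus FOLLOW(H) = {a, b, e}.
FOLLOW(Q): in H::=b H Q a, Q is followed by a with FIRST {a}; in Q::=S b Q S, Q is followed by S with FIRST {a, b, e}. Thus FOLLOW(Q) = {a, b, e}.
FOLLOW(S): in Q::=S b Q S (occurrence 1), S is followed by b Q S with FIRST {b}; in Q::=S b Q S (occurrence 2), the suffix after S is empty, so FOLLOW(S) ⊇ FOLLOW(Q) = {a, b, e}; in Q::=b S e, S is followed by e with FIRST {e}. Thus FOLLOW(S) = {$, a, b, e}.

{$, a, b, e}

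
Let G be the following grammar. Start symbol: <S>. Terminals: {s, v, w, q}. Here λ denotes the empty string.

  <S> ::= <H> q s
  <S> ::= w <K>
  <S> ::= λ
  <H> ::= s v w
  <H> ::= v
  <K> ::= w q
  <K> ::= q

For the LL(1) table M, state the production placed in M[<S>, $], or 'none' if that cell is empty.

FIRST(<H>): from <H>::=s v w we get {s}; from <H>::=v we get {v}. So FIRST(<H>) = {s, v}.
FIRST(<K>): from <K>::=w q we get {w}; from <K>::=q we get {q}. So FIRST(<K>) = {q, w}.
FIRST(<S>): from <S>::=<H> q s we get {s, v}; from <S>::=w <K> we get {w}; from <S>::=λ we get {λ}. So FIRST(<S>) = {λ, s, v, w}.
FOLLOW(<S>) includes $ since <S> is the start symbol.
FOLLOW(<S>): <S> appears on no right-hand side. Thus FOLLOW(<S>) = {$}.
For <S> ::= <H> q s: FIRST(<H> q s) = {s, v}, so it goes in M[<S>, t] for t ∈ {s, v}.
For <S> ::= w <K>: FIRST(w <K>) = {w}, so it goes in M[<S>, t] for t ∈ {w}.
For <S> ::= λ: FIRST(λ) = {λ}, so it goes in M[<S>, t] for t ∈ {}; since λ ∈ FIRST, also for every t ∈ FOLLOW(<S>) = {$}.

<S> ::= λ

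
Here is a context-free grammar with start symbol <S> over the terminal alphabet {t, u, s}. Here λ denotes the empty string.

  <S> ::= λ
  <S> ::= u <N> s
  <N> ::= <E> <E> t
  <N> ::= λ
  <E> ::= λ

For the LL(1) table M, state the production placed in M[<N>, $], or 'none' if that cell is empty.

FIRST(<S>): from <S>::=λ we get {λ}; from <S>::=u <N> s we get {u}. So FIRST(<S>) = {λ, u}.
FIRST(<E>): from <E>::=λ we get {λ}. So FIRST(<E>) = {λ}.
FIRST(<N>): from <N>::=<E> <E> t we get {t}; from <N>::=λ we get {λ}. So FIRST(<N>) = {λ, t}.
FOLLOW(<S>) includes $ since <S> is the start symbol.
FOLLOW(<N>): in <S>::=u <N> s, <N> is followed by s with FIRST {s}. Thus FOLLOW(<N>) = {s}.
For <N> ::= <E> <E> t: FIRST(<E> <E> t) = {t}, so it goes in M[<N>, t] for t ∈ {t}.
For <N> ::= λ: FIRST(λ) = {λ}, so it goes in M[<N>, t] for t ∈ {}; since λ ∈ FIRST, also for every t ∈ FOLLOW(<N>) = {s}.
None of these place a production in M[<N>, $].

none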